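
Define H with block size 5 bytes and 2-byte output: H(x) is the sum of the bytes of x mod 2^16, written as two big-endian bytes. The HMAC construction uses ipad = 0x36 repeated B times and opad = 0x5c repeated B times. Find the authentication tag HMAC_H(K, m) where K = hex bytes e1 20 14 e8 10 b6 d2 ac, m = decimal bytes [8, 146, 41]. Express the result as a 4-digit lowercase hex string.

0199

Key hex bytes e1 20 14 e8 10 b6 d2 ac is 8 bytes > B = 5, so hash it first: H(key) = 04 41, then zero-pad to 5 bytes: K' = 04 41 00 00 00.
K' ⊕ ipad = 32 77 36 36 36.  K' ⊕ opad = 58 1d 5c 5c 5c.
Inner input = (K'⊕ipad) ∥ m = 32 77 36 36 36 ∥ 08 92 29.
Inner hash: sum = 50+119+54+54+54+8+146+41 = 526 → 02 0e.
Outer input = (K'⊕opad) ∥ inner = 58 1d 5c 5c 5c ∥ 02 0e.
Outer hash (tag): sum = 88+29+92+92+92+2+14 = 409 → 01 99.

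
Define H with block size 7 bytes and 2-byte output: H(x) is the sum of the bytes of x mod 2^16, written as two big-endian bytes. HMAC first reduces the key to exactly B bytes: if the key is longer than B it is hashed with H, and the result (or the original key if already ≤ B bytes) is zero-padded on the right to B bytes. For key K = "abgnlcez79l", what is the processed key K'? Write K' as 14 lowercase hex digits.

|K| = 11 > B = 7, so first hash the key.
H(K): sum = 97+98+103+110+108+99+101+122+55+57+108 = 1058 → 04 22.
Zero-pad H(K) = 04 22 to 7 bytes: K' = 04 22 00 00 00 00 00.

04220000000000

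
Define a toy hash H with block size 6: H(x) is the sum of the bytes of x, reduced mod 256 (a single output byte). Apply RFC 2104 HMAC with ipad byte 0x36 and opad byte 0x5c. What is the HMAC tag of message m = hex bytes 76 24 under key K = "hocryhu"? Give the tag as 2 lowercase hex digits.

Key "hocryhu" = 68 6f 63 72 79 68 75 is 7 bytes > B = 6, so hash it first: H(key) = 02, then zero-pad to 6 bytes: K' = 02 00 00 00 00 00.
K' ⊕ ipad = 34 36 36 36 36 36.  K' ⊕ opad = 5e 5c 5c 5c 5c 5c.
Inner input = (K'⊕ipad) ∥ m = 34 36 36 36 36 36 ∥ 76 24.
Inner hash: sum = 52+54+54+54+54+54+118+36 = 476; mod 256 = 220 → dc.
Outer input = (K'⊕opad) ∥ inner = 5e 5c 5c 5c 5c 5c ∥ dc.
Outer hash (tag): sum = 94+92+92+92+92+92+220 = 774; mod 256 = 6 → 06.

06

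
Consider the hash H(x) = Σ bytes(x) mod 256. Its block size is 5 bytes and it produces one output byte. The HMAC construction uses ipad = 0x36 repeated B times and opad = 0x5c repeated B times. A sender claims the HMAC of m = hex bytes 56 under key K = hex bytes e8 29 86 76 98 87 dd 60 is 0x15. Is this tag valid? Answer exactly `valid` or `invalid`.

Key hex bytes e8 29 86 76 98 87 dd 60 is 8 bytes > B = 5, so hash it first: H(key) = 69, then zero-pad to 5 bytes: K' = 69 00 00 00 00.
K' ⊕ ipad = 5f 36 36 36 36; K' ⊕ opad = 35 5c 5c 5c 5c.
Inner hash: sum = 95+54+54+54+54+86 = 397; mod 256 = 141 → 8d.
Outer hash (recomputed tag): sum = 53+92+92+92+92+141 = 562; mod 256 = 50 → 32.
Recomputed tag = 32; claimed = 15 → mismatch.

invalid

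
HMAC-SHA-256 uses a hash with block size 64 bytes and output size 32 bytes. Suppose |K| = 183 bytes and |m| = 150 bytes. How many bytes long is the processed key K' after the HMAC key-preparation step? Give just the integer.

Key is 183 > 64 bytes, so it is hashed to 32 bytes then zero-padded to 64: |K'| = 64.

64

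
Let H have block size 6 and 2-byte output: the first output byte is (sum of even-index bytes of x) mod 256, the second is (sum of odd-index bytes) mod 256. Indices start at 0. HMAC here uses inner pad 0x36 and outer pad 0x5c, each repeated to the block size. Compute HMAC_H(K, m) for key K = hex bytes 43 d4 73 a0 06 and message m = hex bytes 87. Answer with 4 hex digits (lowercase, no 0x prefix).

198e

Key hex bytes 43 d4 73 a0 06 is 5 bytes ≤ B = 6; zero-pad to 6 bytes: K' = 43 d4 73 a0 06 00.
K' ⊕ ipad = 75 e2 45 96 30 36.  K' ⊕ opad = 1f 88 2f fc 5a 5c.
Inner input = (K'⊕ipad) ∥ m = 75 e2 45 96 30 36 ∥ 87.
Inner hash: even-index sum = 369 mod 256 = 113; odd-index sum = 430 mod 256 = 174 → 71 ae.
Outer input = (K'⊕opad) ∥ inner = 1f 88 2f fc 5a 5c ∥ 71 ae.
Outer hash (tag): even-index sum = 281 mod 256 = 25; odd-index sum = 654 mod 256 = 142 → 19 8e.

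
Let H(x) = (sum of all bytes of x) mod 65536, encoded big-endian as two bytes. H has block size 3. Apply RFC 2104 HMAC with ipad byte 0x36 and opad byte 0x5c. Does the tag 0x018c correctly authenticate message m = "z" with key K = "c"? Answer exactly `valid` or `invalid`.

Key "c" = 63 is 1 byte ≤ B = 3; zero-pad to 3 bytes: K' = 63 00 00.
K' ⊕ ipad = 55 36 36; K' ⊕ opad = 3f 5c 5c.
Inner hash: sum = 85+54+54+122 = 315 → 01 3b.
Outer hash (recomputed tag): sum = 63+92+92+1+59 = 307 → 01 33.
Recomputed tag = 0133; claimed = 018c → mismatch.

invalid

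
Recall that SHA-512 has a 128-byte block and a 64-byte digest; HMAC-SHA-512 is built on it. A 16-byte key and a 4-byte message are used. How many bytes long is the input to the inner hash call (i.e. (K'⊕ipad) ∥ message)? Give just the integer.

Key is 16 ≤ 128 bytes, zero-padded: |K'| = 128.
Inner input = (K'⊕ipad) ∥ m → 128 + 4 = 132 bytes.

132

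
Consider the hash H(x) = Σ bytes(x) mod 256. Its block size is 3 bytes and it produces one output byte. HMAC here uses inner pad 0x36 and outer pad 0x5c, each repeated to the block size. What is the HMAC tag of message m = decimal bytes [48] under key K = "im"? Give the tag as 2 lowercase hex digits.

e2

Key "im" = 69 6d is 2 bytes ≤ B = 3; zero-pad to 3 bytes: K' = 69 6d 00.
K' ⊕ ipad = 5f 5b 36.  K' ⊕ opad = 35 31 5c.
Inner input = (K'⊕ipad) ∥ m = 5f 5b 36 ∥ 30.
Inner hash: sum = 95+91+54+48 = 288; mod 256 = 32 → 20.
Outer input = (K'⊕opad) ∥ inner = 35 31 5c ∥ 20.
Outer hash (tag): sum = 53+49+92+32 = 226 → e2.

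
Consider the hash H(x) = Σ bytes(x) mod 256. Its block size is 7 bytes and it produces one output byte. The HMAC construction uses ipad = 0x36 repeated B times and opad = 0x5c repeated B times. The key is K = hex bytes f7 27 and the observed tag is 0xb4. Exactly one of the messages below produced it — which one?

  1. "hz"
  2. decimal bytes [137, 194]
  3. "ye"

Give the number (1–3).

Key hex bytes f7 27 is 2 bytes ≤ B = 7; zero-pad to 7 bytes: K' = f7 27 00 00 00 00 00.
K' ⊕ ipad = c1 11 36 36 36 36 36; K' ⊕ opad = ab 7b 5c 5c 5c 5c 5c.
m1: inner = H(c1 11 36 36 36 36 36 68 7a) = c2; tag = H(ab 7b 5c 5c 5c 5c 5c c2) = b4 ← matches
m2: inner = H(c1 11 36 36 36 36 36 89 c2) = 2b; tag = H(ab 7b 5c 5c 5c 5c 5c 2b) = 1d
m3: inner = H(c1 11 36 36 36 36 36 79 65) = be; tag = H(ab 7b 5c 5c 5c 5c 5c be) = b0

1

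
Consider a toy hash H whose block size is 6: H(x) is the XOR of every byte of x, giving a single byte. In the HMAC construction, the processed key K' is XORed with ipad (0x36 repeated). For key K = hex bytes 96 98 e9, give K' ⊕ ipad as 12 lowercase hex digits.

a0aedf363636

Key hex bytes 96 98 e9 is 3 bytes ≤ B = 6; zero-pad to 6 bytes: K' = 96 98 e9 00 00 00.
XOR each byte with 0x36: 96⊕36=a0, 98⊕36=ae, e9⊕36=df, 00⊕36=36, 00⊕36=36, 00⊕36=36.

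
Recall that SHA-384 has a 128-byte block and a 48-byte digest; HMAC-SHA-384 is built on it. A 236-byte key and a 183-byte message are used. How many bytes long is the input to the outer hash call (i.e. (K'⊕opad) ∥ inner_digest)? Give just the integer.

176

Key is 236 > 128 bytes, so it is hashed to 48 bytes then zero-padded to 128: |K'| = 128.
Outer input = (K'⊕opad) ∥ H(inner) → 128 + 48 = 176 bytes.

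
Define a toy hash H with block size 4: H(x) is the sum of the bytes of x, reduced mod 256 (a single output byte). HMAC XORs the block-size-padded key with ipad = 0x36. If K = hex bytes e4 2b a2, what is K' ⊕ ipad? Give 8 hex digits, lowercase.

d21d9436

Key hex bytes e4 2b a2 is 3 bytes ≤ B = 4; zero-pad to 4 bytes: K' = e4 2b a2 00.
XOR each byte with 0x36: e4⊕36=d2, 2b⊕36=1d, a2⊕36=94, 00⊕36=36.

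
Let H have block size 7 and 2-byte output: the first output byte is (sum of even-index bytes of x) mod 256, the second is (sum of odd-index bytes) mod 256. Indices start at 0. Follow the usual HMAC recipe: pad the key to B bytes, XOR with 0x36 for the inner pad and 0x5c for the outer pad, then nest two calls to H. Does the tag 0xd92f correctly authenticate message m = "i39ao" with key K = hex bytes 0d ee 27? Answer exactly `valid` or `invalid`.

invalid

Key hex bytes 0d ee 27 is 3 bytes ≤ B = 7; zero-pad to 7 bytes: K' = 0d ee 27 00 00 00 00.
K' ⊕ ipad = 3b d8 11 36 36 36 36; K' ⊕ opad = 51 b2 7b 5c 5c 5c 5c.
Inner hash: even-index sum = 332 mod 256 = 76; odd-index sum = 597 mod 256 = 85 → 4c 55.
Outer hash (recomputed tag): even-index sum = 473 mod 256 = 217; odd-index sum = 438 mod 256 = 182 → d9 b6.
Recomputed tag = d9b6; claimed = d92f → mismatch.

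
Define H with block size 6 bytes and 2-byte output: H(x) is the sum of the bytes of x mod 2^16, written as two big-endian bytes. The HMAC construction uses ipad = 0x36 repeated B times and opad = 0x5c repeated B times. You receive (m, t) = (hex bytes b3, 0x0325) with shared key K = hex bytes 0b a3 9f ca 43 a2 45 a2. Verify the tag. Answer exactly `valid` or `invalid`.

Key hex bytes 0b a3 9f ca 43 a2 45 a2 is 8 bytes > B = 6, so hash it first: H(key) = 03 e3, then zero-pad to 6 bytes: K' = 03 e3 00 00 00 00.
K' ⊕ ipad = 35 d5 36 36 36 36; K' ⊕ opad = 5f bf 5c 5c 5c 5c.
Inner hash: sum = 53+213+54+54+54+54+179 = 661 → 02 95.
Outer hash (recomputed tag): sum = 95+191+92+92+92+92+2+149 = 805 → 03 25.
Recomputed tag = 0325; claimed = 0325 → match.

valid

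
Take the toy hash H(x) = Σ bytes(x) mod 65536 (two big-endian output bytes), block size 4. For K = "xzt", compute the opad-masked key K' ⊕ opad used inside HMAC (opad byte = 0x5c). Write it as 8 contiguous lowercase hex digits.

2426285c

Key "xzt" = 78 7a 74 is 3 bytes ≤ B = 4; zero-pad to 4 bytes: K' = 78 7a 74 00.
XOR each byte with 0x5c: 78⊕5c=24, 7a⊕5c=26, 74⊕5c=28, 00⊕5c=5c.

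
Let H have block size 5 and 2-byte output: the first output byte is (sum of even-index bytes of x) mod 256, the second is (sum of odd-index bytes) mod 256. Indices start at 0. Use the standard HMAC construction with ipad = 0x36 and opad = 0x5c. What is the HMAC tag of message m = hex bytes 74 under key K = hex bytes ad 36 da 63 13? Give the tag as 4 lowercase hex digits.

Key hex bytes ad 36 da 63 13 is exactly B = 5 bytes: K' = ad 36 da 63 13.
K' ⊕ ipad = 9b 00 ec 55 25.  K' ⊕ opad = f1 6a 86 3f 4f.
Inner input = (K'⊕ipad) ∥ m = 9b 00 ec 55 25 ∥ 74.
Inner hash: even-index sum = 428 mod 256 = 172; odd-index sum = 201 mod 256 = 201 → ac c9.
Outer input = (K'⊕opad) ∥ inner = f1 6a 86 3f 4f ∥ ac c9.
Outer hash (tag): even-index sum = 655 mod 256 = 143; odd-index sum = 341 mod 256 = 85 → 8f 55.

8f55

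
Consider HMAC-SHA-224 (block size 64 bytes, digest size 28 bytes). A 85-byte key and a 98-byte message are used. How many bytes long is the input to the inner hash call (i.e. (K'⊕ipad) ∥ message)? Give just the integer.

162

Key is 85 > 64 bytes, so it is hashed to 28 bytes then zero-padded to 64: |K'| = 64.
Inner input = (K'⊕ipad) ∥ m → 64 + 98 = 162 bytes.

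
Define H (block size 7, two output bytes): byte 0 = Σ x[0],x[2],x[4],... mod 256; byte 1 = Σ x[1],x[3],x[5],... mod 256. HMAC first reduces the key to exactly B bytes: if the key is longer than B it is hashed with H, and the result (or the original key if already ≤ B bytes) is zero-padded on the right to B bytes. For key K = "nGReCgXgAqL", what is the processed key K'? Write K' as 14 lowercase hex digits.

e8eb0000000000

|K| = 11 > B = 7, so first hash the key.
H(K): even-index sum = 488 mod 256 = 232; odd-index sum = 491 mod 256 = 235 → e8 eb.
Zero-pad H(K) = e8 eb to 7 bytes: K' = e8 eb 00 00 00 00 00.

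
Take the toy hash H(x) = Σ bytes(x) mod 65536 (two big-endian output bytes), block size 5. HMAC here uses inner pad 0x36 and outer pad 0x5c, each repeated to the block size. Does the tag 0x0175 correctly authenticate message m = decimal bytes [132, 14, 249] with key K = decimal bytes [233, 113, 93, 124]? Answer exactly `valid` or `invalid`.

invalid

Key decimal bytes [233, 113, 93, 124] = e9 71 5d 7c is 4 bytes ≤ B = 5; zero-pad to 5 bytes: K' = e9 71 5d 7c 00.
K' ⊕ ipad = df 47 6b 4a 36; K' ⊕ opad = b5 2d 01 20 5c.
Inner hash: sum = 223+71+107+74+54+132+14+249 = 924 → 03 9c.
Outer hash (recomputed tag): sum = 181+45+1+32+92+3+156 = 510 → 01 fe.
Recomputed tag = 01fe; claimed = 0175 → mismatch.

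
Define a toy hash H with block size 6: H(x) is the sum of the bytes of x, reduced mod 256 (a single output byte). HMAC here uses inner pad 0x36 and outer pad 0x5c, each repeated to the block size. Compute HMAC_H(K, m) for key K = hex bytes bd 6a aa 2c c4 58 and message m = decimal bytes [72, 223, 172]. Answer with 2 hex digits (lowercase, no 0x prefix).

e9

Key hex bytes bd 6a aa 2c c4 58 is exactly B = 6 bytes: K' = bd 6a aa 2c c4 58.
K' ⊕ ipad = 8b 5c 9c 1a f2 6e.  K' ⊕ opad = e1 36 f6 70 98 04.
Inner input = (K'⊕ipad) ∥ m = 8b 5c 9c 1a f2 6e ∥ 48 df ac.
Inner hash: sum = 139+92+156+26+242+110+72+223+172 = 1232; mod 256 = 208 → d0.
Outer input = (K'⊕opad) ∥ inner = e1 36 f6 70 98 04 ∥ d0.
Outer hash (tag): sum = 225+54+246+112+152+4+208 = 1001; mod 256 = 233 → e9.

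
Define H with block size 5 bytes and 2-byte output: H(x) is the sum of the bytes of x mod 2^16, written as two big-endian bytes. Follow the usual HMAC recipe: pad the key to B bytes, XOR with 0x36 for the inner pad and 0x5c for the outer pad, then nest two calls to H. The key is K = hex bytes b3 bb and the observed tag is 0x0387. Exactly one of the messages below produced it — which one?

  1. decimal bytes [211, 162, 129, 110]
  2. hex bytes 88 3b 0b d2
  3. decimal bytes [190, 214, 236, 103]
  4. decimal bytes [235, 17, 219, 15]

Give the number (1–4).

Key hex bytes b3 bb is 2 bytes ≤ B = 5; zero-pad to 5 bytes: K' = b3 bb 00 00 00.
K' ⊕ ipad = 85 8d 36 36 36; K' ⊕ opad = ef e7 5c 5c 5c.
m1: inner = H(85 8d 36 36 36 d3 a2 81 6e) = 04 18; tag = H(ef e7 5c 5c 5c 04 18) = 0306
m2: inner = H(85 8d 36 36 36 88 3b 0b d2) = 03 54; tag = H(ef e7 5c 5c 5c 03 54) = 0341
m3: inner = H(85 8d 36 36 36 be d6 ec 67) = 04 9b; tag = H(ef e7 5c 5c 5c 04 9b) = 0389
m4: inner = H(85 8d 36 36 36 eb 11 db 0f) = 03 9a; tag = H(ef e7 5c 5c 5c 03 9a) = 0387 ← matches

4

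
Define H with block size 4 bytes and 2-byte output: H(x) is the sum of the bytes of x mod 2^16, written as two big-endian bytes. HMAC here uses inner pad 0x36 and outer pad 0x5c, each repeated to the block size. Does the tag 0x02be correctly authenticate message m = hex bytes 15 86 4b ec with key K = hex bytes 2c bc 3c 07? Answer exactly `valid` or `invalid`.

valid

Key hex bytes 2c bc 3c 07 is exactly B = 4 bytes: K' = 2c bc 3c 07.
K' ⊕ ipad = 1a 8a 0a 31; K' ⊕ opad = 70 e0 60 5b.
Inner hash: sum = 26+138+10+49+21+134+75+236 = 689 → 02 b1.
Outer hash (recomputed tag): sum = 112+224+96+91+2+177 = 702 → 02 be.
Recomputed tag = 02be; claimed = 02be → match.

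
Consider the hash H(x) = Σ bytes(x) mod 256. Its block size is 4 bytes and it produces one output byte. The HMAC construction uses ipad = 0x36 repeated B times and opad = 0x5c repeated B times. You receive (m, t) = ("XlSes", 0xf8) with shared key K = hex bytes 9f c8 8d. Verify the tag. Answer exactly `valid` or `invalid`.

Key hex bytes 9f c8 8d is 3 bytes ≤ B = 4; zero-pad to 4 bytes: K' = 9f c8 8d 00.
K' ⊕ ipad = a9 fe bb 36; K' ⊕ opad = c3 94 d1 5c.
Inner hash: sum = 169+254+187+54+88+108+83+101+115 = 1159; mod 256 = 135 → 87.
Outer hash (recomputed tag): sum = 195+148+209+92+135 = 779; mod 256 = 11 → 0b.
Recomputed tag = 0b; claimed = f8 → mismatch.

invalid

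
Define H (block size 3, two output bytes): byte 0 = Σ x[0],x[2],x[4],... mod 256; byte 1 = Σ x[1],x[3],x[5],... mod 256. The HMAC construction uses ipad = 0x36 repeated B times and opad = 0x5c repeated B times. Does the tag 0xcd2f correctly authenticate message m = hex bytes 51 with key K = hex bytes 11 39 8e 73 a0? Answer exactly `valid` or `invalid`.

Key hex bytes 11 39 8e 73 a0 is 5 bytes > B = 3, so hash it first: H(key) = 3f ac, then zero-pad to 3 bytes: K' = 3f ac 00.
K' ⊕ ipad = 09 9a 36; K' ⊕ opad = 63 f0 5c.
Inner hash: even-index sum = 63 mod 256 = 63; odd-index sum = 235 mod 256 = 235 → 3f eb.
Outer hash (recomputed tag): even-index sum = 426 mod 256 = 170; odd-index sum = 303 mod 256 = 47 → aa 2f.
Recomputed tag = aa2f; claimed = cd2f → mismatch.

invalid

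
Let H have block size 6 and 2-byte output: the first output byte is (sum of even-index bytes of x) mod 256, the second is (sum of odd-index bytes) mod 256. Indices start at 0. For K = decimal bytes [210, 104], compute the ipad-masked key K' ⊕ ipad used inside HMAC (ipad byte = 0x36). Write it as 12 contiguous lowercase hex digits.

e45e36363636

Key decimal bytes [210, 104] = d2 68 is 2 bytes ≤ B = 6; zero-pad to 6 bytes: K' = d2 68 00 00 00 00.
XOR each byte with 0x36: d2⊕36=e4, 68⊕36=5e, 00⊕36=36, 00⊕36=36, 00⊕36=36, 00⊕36=36.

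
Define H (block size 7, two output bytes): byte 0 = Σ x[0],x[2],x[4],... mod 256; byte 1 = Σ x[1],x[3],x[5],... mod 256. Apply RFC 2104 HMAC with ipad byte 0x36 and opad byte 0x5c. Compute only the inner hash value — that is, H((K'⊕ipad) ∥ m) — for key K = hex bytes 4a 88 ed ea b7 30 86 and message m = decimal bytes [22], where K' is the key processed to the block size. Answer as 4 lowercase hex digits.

Key hex bytes 4a 88 ed ea b7 30 86 is exactly B = 7 bytes: K' = 4a 88 ed ea b7 30 86.
K' ⊕ ipad = 7c be db dc 81 06 b0.
Inner input = 7c be db dc 81 06 b0 ∥ 16.
Inner hash: even-index sum = 648 mod 256 = 136; odd-index sum = 438 mod 256 = 182 → 88 b6.

88b6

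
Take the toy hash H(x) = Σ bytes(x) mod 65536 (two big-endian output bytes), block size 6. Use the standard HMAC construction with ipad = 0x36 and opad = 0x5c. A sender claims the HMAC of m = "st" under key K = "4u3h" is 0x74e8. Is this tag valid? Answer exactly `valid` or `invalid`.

Key "4u3h" = 34 75 33 68 is 4 bytes ≤ B = 6; zero-pad to 6 bytes: K' = 34 75 33 68 00 00.
K' ⊕ ipad = 02 43 05 5e 36 36; K' ⊕ opad = 68 29 6f 34 5c 5c.
Inner hash: sum = 2+67+5+94+54+54+115+116 = 507 → 01 fb.
Outer hash (recomputed tag): sum = 104+41+111+52+92+92+1+251 = 744 → 02 e8.
Recomputed tag = 02e8; claimed = 74e8 → mismatch.

invalid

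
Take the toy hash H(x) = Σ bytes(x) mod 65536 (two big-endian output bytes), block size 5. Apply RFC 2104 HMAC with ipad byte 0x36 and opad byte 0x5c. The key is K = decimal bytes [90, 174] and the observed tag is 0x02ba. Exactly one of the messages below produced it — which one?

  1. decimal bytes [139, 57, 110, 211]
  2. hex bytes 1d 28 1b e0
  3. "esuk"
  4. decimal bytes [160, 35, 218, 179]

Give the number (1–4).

1

Key decimal bytes [90, 174] = 5a ae is 2 bytes ≤ B = 5; zero-pad to 5 bytes: K' = 5a ae 00 00 00.
K' ⊕ ipad = 6c 98 36 36 36; K' ⊕ opad = 06 f2 5c 5c 5c.
m1: inner = H(6c 98 36 36 36 8b 39 6e d3) = 03 ab; tag = H(06 f2 5c 5c 5c 03 ab) = 02ba ← matches
m2: inner = H(6c 98 36 36 36 1d 28 1b e0) = 02 e6; tag = H(06 f2 5c 5c 5c 02 e6) = 02f4
m3: inner = H(6c 98 36 36 36 65 73 75 6b) = 03 5e; tag = H(06 f2 5c 5c 5c 03 5e) = 026d
m4: inner = H(6c 98 36 36 36 a0 23 da b3) = 03 f6; tag = H(06 f2 5c 5c 5c 03 f6) = 0305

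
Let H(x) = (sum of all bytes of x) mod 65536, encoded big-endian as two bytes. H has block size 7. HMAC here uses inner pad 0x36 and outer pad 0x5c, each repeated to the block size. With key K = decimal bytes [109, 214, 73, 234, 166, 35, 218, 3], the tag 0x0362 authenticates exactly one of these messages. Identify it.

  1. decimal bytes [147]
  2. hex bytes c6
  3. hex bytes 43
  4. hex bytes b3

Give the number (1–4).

1

Key decimal bytes [109, 214, 73, 234, 166, 35, 218, 3] = 6d d6 49 ea a6 23 da 03 is 8 bytes > B = 7, so hash it first: H(key) = 04 1c, then zero-pad to 7 bytes: K' = 04 1c 00 00 00 00 00.
K' ⊕ ipad = 32 2a 36 36 36 36 36; K' ⊕ opad = 58 40 5c 5c 5c 5c 5c.
m1: inner = H(32 2a 36 36 36 36 36 93) = 01 fd; tag = H(58 40 5c 5c 5c 5c 5c 01 fd) = 0362 ← matches
m2: inner = H(32 2a 36 36 36 36 36 c6) = 02 30; tag = H(58 40 5c 5c 5c 5c 5c 02 30) = 0296
m3: inner = H(32 2a 36 36 36 36 36 43) = 01 ad; tag = H(58 40 5c 5c 5c 5c 5c 01 ad) = 0312
m4: inner = H(32 2a 36 36 36 36 36 b3) = 02 1d; tag = H(58 40 5c 5c 5c 5c 5c 02 1d) = 0283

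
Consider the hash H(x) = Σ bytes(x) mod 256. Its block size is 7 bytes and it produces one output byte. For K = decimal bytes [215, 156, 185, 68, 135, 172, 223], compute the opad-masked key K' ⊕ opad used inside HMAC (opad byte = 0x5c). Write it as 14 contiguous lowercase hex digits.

Key decimal bytes [215, 156, 185, 68, 135, 172, 223] = d7 9c b9 44 87 ac df is exactly B = 7 bytes: K' = d7 9c b9 44 87 ac df.
XOR each byte with 0x5c: d7⊕5c=8b, 9c⊕5c=c0, b9⊕5c=e5, 44⊕5c=18, 87⊕5c=db, ac⊕5c=f0, df⊕5c=83.

8bc0e518dbf083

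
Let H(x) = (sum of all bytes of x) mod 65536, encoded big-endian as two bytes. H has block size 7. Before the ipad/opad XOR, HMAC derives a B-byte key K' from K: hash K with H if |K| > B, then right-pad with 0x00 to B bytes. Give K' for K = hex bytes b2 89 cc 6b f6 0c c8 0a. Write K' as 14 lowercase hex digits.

|K| = 8 > B = 7, so first hash the key.
H(K): sum = 178+137+204+107+246+12+200+10 = 1094 → 04 46.
Zero-pad H(K) = 04 46 to 7 bytes: K' = 04 46 00 00 00 00 00.

04460000000000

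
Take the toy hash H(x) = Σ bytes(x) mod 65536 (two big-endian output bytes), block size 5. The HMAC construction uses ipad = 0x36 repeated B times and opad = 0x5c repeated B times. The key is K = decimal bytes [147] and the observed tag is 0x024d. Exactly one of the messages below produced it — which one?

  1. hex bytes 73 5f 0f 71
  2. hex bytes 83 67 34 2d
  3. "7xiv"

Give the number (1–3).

3

Key decimal bytes [147] = 93 is 1 byte ≤ B = 5; zero-pad to 5 bytes: K' = 93 00 00 00 00.
K' ⊕ ipad = a5 36 36 36 36; K' ⊕ opad = cf 5c 5c 5c 5c.
m1: inner = H(a5 36 36 36 36 73 5f 0f 71) = 02 cf; tag = H(cf 5c 5c 5c 5c 02 cf) = 0310
m2: inner = H(a5 36 36 36 36 83 67 34 2d) = 02 c8; tag = H(cf 5c 5c 5c 5c 02 c8) = 0309
m3: inner = H(a5 36 36 36 36 37 78 69 76) = 03 0b; tag = H(cf 5c 5c 5c 5c 03 0b) = 024d ← matches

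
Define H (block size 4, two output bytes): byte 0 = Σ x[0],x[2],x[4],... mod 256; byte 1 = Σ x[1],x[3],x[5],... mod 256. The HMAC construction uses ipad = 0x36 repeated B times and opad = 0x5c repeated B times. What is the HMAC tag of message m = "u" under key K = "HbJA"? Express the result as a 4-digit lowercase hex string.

9926

Key "HbJA" = 48 62 4a 41 is exactly B = 4 bytes: K' = 48 62 4a 41.
K' ⊕ ipad = 7e 54 7c 77.  K' ⊕ opad = 14 3e 16 1d.
Inner input = (K'⊕ipad) ∥ m = 7e 54 7c 77 ∥ 75.
Inner hash: even-index sum = 367 mod 256 = 111; odd-index sum = 203 mod 256 = 203 → 6f cb.
Outer input = (K'⊕opad) ∥ inner = 14 3e 16 1d ∥ 6f cb.
Outer hash (tag): even-index sum = 153 mod 256 = 153; odd-index sum = 294 mod 256 = 38 → 99 26.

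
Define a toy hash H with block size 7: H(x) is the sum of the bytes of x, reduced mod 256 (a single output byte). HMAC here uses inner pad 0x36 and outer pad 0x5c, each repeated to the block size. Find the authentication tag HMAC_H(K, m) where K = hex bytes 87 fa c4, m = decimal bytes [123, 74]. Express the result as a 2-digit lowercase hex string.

Key hex bytes 87 fa c4 is 3 bytes ≤ B = 7; zero-pad to 7 bytes: K' = 87 fa c4 00 00 00 00.
K' ⊕ ipad = b1 cc f2 36 36 36 36.  K' ⊕ opad = db a6 98 5c 5c 5c 5c.
Inner input = (K'⊕ipad) ∥ m = b1 cc f2 36 36 36 36 ∥ 7b 4a.
Inner hash: sum = 177+204+242+54+54+54+54+123+74 = 1036; mod 256 = 12 → 0c.
Outer input = (K'⊕opad) ∥ inner = db a6 98 5c 5c 5c 5c ∥ 0c.
Outer hash (tag): sum = 219+166+152+92+92+92+92+12 = 917; mod 256 = 149 → 95.

95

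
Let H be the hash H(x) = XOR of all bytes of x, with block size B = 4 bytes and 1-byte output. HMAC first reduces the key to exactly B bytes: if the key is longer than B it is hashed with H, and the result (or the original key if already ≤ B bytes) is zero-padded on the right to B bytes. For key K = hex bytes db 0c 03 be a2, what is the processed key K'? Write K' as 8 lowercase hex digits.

|K| = 5 > B = 4, so first hash the key.
H(K): XOR db⊕0c⊕03⊕be⊕a2 = c8.
Zero-pad H(K) = c8 to 4 bytes: K' = c8 00 00 00.

c8000000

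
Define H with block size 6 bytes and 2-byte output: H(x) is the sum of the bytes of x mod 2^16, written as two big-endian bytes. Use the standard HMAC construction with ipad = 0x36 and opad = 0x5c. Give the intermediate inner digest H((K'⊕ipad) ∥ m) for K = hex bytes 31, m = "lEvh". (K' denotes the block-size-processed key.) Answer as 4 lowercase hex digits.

Key hex bytes 31 is 1 byte ≤ B = 6; zero-pad to 6 bytes: K' = 31 00 00 00 00 00.
K' ⊕ ipad = 07 36 36 36 36 36.
Inner input = 07 36 36 36 36 36 ∥ 6c 45 76 68.
Inner hash: sum = 7+54+54+54+54+54+108+69+118+104 = 676 → 02 a4.

02a4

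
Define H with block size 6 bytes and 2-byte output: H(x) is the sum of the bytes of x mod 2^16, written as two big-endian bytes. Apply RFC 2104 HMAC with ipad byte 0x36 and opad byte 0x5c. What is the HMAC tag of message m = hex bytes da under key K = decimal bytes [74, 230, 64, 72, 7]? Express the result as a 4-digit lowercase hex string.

023b

Key decimal bytes [74, 230, 64, 72, 7] = 4a e6 40 48 07 is 5 bytes ≤ B = 6; zero-pad to 6 bytes: K' = 4a e6 40 48 07 00.
K' ⊕ ipad = 7c d0 76 7e 31 36.  K' ⊕ opad = 16 ba 1c 14 5b 5c.
Inner input = (K'⊕ipad) ∥ m = 7c d0 76 7e 31 36 ∥ da.
Inner hash: sum = 124+208+118+126+49+54+218 = 897 → 03 81.
Outer input = (K'⊕opad) ∥ inner = 16 ba 1c 14 5b 5c ∥ 03 81.
Outer hash (tag): sum = 22+186+28+20+91+92+3+129 = 571 → 02 3b.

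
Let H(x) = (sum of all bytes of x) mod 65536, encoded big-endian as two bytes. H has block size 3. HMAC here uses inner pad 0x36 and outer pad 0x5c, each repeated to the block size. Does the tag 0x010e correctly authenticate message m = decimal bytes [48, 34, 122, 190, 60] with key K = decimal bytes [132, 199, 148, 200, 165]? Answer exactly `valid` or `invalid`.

invalid

Key decimal bytes [132, 199, 148, 200, 165] = 84 c7 94 c8 a5 is 5 bytes > B = 3, so hash it first: H(key) = 03 4c, then zero-pad to 3 bytes: K' = 03 4c 00.
K' ⊕ ipad = 35 7a 36; K' ⊕ opad = 5f 10 5c.
Inner hash: sum = 53+122+54+48+34+122+190+60 = 683 → 02 ab.
Outer hash (recomputed tag): sum = 95+16+92+2+171 = 376 → 01 78.
Recomputed tag = 0178; claimed = 010e → mismatch.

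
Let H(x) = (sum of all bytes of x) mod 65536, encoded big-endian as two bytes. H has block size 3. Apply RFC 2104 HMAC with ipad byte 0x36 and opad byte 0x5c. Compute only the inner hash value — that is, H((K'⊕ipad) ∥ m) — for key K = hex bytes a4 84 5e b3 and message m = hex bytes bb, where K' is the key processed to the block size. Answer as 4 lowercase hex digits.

Key hex bytes a4 84 5e b3 is 4 bytes > B = 3, so hash it first: H(key) = 02 39, then zero-pad to 3 bytes: K' = 02 39 00.
K' ⊕ ipad = 34 0f 36.
Inner input = 34 0f 36 ∥ bb.
Inner hash: sum = 52+15+54+187 = 308 → 01 34.

0134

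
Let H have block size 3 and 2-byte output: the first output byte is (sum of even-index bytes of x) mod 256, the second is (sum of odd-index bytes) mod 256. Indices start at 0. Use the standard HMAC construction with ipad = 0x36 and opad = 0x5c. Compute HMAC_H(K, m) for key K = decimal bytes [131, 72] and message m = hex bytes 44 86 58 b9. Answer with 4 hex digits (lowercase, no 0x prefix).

553e

Key decimal bytes [131, 72] = 83 48 is 2 bytes ≤ B = 3; zero-pad to 3 bytes: K' = 83 48 00.
K' ⊕ ipad = b5 7e 36.  K' ⊕ opad = df 14 5c.
Inner input = (K'⊕ipad) ∥ m = b5 7e 36 ∥ 44 86 58 b9.
Inner hash: even-index sum = 554 mod 256 = 42; odd-index sum = 282 mod 256 = 26 → 2a 1a.
Outer input = (K'⊕opad) ∥ inner = df 14 5c ∥ 2a 1a.
Outer hash (tag): even-index sum = 341 mod 256 = 85; odd-index sum = 62 mod 256 = 62 → 55 3e.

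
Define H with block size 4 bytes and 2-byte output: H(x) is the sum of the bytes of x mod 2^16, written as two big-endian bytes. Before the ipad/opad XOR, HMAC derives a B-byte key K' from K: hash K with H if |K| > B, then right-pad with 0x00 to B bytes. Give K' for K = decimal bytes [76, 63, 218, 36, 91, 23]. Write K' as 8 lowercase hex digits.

01fb0000

|K| = 6 > B = 4, so first hash the key.
H(K): sum = 76+63+218+36+91+23 = 507 → 01 fb.
Zero-pad H(K) = 01 fb to 4 bytes: K' = 01 fb 00 00.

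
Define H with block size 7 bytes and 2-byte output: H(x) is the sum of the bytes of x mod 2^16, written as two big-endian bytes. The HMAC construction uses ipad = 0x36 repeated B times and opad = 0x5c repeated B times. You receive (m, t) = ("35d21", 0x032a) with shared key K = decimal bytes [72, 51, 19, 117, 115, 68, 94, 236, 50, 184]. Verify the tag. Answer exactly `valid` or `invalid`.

valid

Key decimal bytes [72, 51, 19, 117, 115, 68, 94, 236, 50, 184] = 48 33 13 75 73 44 5e ec 32 b8 is 10 bytes > B = 7, so hash it first: H(key) = 03 ee, then zero-pad to 7 bytes: K' = 03 ee 00 00 00 00 00.
K' ⊕ ipad = 35 d8 36 36 36 36 36; K' ⊕ opad = 5f b2 5c 5c 5c 5c 5c.
Inner hash: sum = 53+216+54+54+54+54+54+51+53+100+50+49 = 842 → 03 4a.
Outer hash (recomputed tag): sum = 95+178+92+92+92+92+92+3+74 = 810 → 03 2a.
Recomputed tag = 032a; claimed = 032a → match.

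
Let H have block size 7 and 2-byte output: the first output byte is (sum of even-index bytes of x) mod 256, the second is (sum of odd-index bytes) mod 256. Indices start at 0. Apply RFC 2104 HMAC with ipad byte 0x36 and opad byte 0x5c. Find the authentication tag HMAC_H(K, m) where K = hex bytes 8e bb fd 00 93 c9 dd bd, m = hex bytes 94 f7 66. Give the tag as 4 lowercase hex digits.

Key hex bytes 8e bb fd 00 93 c9 dd bd is 8 bytes > B = 7, so hash it first: H(key) = fb 41, then zero-pad to 7 bytes: K' = fb 41 00 00 00 00 00.
K' ⊕ ipad = cd 77 36 36 36 36 36.  K' ⊕ opad = a7 1d 5c 5c 5c 5c 5c.
Inner input = (K'⊕ipad) ∥ m = cd 77 36 36 36 36 36 ∥ 94 f7 66.
Inner hash: even-index sum = 614 mod 256 = 102; odd-index sum = 477 mod 256 = 221 → 66 dd.
Outer input = (K'⊕opad) ∥ inner = a7 1d 5c 5c 5c 5c 5c ∥ 66 dd.
Outer hash (tag): even-index sum = 664 mod 256 = 152; odd-index sum = 315 mod 256 = 59 → 98 3b.

983b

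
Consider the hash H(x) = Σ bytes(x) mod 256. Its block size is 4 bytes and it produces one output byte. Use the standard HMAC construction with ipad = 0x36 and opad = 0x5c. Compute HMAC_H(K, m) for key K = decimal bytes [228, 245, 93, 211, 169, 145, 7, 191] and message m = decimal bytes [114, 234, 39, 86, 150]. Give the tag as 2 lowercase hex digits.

b9

Key decimal bytes [228, 245, 93, 211, 169, 145, 7, 191] = e4 f5 5d d3 a9 91 07 bf is 8 bytes > B = 4, so hash it first: H(key) = 09, then zero-pad to 4 bytes: K' = 09 00 00 00.
K' ⊕ ipad = 3f 36 36 36.  K' ⊕ opad = 55 5c 5c 5c.
Inner input = (K'⊕ipad) ∥ m = 3f 36 36 36 ∥ 72 ea 27 56 96.
Inner hash: sum = 63+54+54+54+114+234+39+86+150 = 848; mod 256 = 80 → 50.
Outer input = (K'⊕opad) ∥ inner = 55 5c 5c 5c ∥ 50.
Outer hash (tag): sum = 85+92+92+92+80 = 441; mod 256 = 185 → b9.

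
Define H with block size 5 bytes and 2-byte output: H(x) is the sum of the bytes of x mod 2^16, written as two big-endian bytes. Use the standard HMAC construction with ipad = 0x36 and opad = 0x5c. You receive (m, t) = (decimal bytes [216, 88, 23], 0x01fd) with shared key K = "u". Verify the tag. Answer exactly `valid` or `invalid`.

valid

Key "u" = 75 is 1 byte ≤ B = 5; zero-pad to 5 bytes: K' = 75 00 00 00 00.
K' ⊕ ipad = 43 36 36 36 36; K' ⊕ opad = 29 5c 5c 5c 5c.
Inner hash: sum = 67+54+54+54+54+216+88+23 = 610 → 02 62.
Outer hash (recomputed tag): sum = 41+92+92+92+92+2+98 = 509 → 01 fd.
Recomputed tag = 01fd; claimed = 01fd → match.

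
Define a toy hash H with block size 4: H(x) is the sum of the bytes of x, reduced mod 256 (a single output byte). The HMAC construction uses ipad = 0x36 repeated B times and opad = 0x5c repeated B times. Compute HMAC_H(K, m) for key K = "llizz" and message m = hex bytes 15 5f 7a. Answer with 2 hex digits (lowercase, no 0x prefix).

10

Key "llizz" = 6c 6c 69 7a 7a is 5 bytes > B = 4, so hash it first: H(key) = 35, then zero-pad to 4 bytes: K' = 35 00 00 00.
K' ⊕ ipad = 03 36 36 36.  K' ⊕ opad = 69 5c 5c 5c.
Inner input = (K'⊕ipad) ∥ m = 03 36 36 36 ∥ 15 5f 7a.
Inner hash: sum = 3+54+54+54+21+95+122 = 403; mod 256 = 147 → 93.
Outer input = (K'⊕opad) ∥ inner = 69 5c 5c 5c ∥ 93.
Outer hash (tag): sum = 105+92+92+92+147 = 528; mod 256 = 16 → 10.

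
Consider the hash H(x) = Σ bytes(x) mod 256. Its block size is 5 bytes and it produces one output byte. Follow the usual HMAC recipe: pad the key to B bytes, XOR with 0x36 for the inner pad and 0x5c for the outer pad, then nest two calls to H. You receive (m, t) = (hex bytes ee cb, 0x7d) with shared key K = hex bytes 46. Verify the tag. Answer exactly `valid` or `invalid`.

Key hex bytes 46 is 1 byte ≤ B = 5; zero-pad to 5 bytes: K' = 46 00 00 00 00.
K' ⊕ ipad = 70 36 36 36 36; K' ⊕ opad = 1a 5c 5c 5c 5c.
Inner hash: sum = 112+54+54+54+54+238+203 = 769; mod 256 = 1 → 01.
Outer hash (recomputed tag): sum = 26+92+92+92+92+1 = 395; mod 256 = 139 → 8b.
Recomputed tag = 8b; claimed = 7d → mismatch.

invalid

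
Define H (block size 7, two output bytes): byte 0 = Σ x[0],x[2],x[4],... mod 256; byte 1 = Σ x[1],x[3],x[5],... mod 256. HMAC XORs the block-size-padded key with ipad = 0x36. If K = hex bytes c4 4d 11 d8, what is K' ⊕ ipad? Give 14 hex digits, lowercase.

f27b27ee363636

Key hex bytes c4 4d 11 d8 is 4 bytes ≤ B = 7; zero-pad to 7 bytes: K' = c4 4d 11 d8 00 00 00.
XOR each byte with 0x36: c4⊕36=f2, 4d⊕36=7b, 11⊕36=27, d8⊕36=ee, 00⊕36=36, 00⊕36=36, 00⊕36=36.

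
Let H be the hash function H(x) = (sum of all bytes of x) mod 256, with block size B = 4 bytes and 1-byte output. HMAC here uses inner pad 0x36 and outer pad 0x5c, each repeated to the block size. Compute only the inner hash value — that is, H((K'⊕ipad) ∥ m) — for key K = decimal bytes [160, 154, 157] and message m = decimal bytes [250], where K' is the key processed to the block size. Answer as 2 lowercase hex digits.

1d

Key decimal bytes [160, 154, 157] = a0 9a 9d is 3 bytes ≤ B = 4; zero-pad to 4 bytes: K' = a0 9a 9d 00.
K' ⊕ ipad = 96 ac ab 36.
Inner input = 96 ac ab 36 ∥ fa.
Inner hash: sum = 150+172+171+54+250 = 797; mod 256 = 29 → 1d.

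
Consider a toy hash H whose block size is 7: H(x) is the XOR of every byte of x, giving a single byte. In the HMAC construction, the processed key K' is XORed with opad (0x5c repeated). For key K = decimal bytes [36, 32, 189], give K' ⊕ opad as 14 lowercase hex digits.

Key decimal bytes [36, 32, 189] = 24 20 bd is 3 bytes ≤ B = 7; zero-pad to 7 bytes: K' = 24 20 bd 00 00 00 00.
XOR each byte with 0x5c: 24⊕5c=78, 20⊕5c=7c, bd⊕5c=e1, 00⊕5c=5c, 00⊕5c=5c, 00⊕5c=5c, 00⊕5c=5c.

787ce15c5c5c5c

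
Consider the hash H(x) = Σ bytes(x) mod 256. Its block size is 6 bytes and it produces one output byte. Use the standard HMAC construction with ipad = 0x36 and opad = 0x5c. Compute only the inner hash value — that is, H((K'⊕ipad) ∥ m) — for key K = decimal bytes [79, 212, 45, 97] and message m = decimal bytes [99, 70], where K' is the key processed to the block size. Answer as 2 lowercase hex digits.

e2

Key decimal bytes [79, 212, 45, 97] = 4f d4 2d 61 is 4 bytes ≤ B = 6; zero-pad to 6 bytes: K' = 4f d4 2d 61 00 00.
K' ⊕ ipad = 79 e2 1b 57 36 36.
Inner input = 79 e2 1b 57 36 36 ∥ 63 46.
Inner hash: sum = 121+226+27+87+54+54+99+70 = 738; mod 256 = 226 → e2.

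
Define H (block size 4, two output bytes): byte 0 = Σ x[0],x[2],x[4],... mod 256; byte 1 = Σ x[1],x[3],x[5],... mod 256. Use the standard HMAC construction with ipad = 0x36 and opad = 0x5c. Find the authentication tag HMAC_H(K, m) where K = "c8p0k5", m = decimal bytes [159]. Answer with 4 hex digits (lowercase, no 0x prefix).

Key "c8p0k5" = 63 38 70 30 6b 35 is 6 bytes > B = 4, so hash it first: H(key) = 3e 9d, then zero-pad to 4 bytes: K' = 3e 9d 00 00.
K' ⊕ ipad = 08 ab 36 36.  K' ⊕ opad = 62 c1 5c 5c.
Inner input = (K'⊕ipad) ∥ m = 08 ab 36 36 ∥ 9f.
Inner hash: even-index sum = 221 mod 256 = 221; odd-index sum = 225 mod 256 = 225 → dd e1.
Outer input = (K'⊕opad) ∥ inner = 62 c1 5c 5c ∥ dd e1.
Outer hash (tag): even-index sum = 411 mod 256 = 155; odd-index sum = 510 mod 256 = 254 → 9b fe.

9bfe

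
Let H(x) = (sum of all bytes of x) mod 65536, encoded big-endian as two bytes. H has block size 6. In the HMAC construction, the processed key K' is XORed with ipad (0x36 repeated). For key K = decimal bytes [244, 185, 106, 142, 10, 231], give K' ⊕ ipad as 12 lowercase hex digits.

c28f5cb83cd1

Key decimal bytes [244, 185, 106, 142, 10, 231] = f4 b9 6a 8e 0a e7 is exactly B = 6 bytes: K' = f4 b9 6a 8e 0a e7.
XOR each byte with 0x36: f4⊕36=c2, b9⊕36=8f, 6a⊕36=5c, 8e⊕36=b8, 0a⊕36=3c, e7⊕36=d1.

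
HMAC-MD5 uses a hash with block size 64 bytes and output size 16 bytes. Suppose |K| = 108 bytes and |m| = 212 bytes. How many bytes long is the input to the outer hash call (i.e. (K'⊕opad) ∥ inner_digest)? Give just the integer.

Key is 108 > 64 bytes, so it is hashed to 16 bytes then zero-padded to 64: |K'| = 64.
Outer input = (K'⊕opad) ∥ H(inner) → 64 + 16 = 80 bytes.

80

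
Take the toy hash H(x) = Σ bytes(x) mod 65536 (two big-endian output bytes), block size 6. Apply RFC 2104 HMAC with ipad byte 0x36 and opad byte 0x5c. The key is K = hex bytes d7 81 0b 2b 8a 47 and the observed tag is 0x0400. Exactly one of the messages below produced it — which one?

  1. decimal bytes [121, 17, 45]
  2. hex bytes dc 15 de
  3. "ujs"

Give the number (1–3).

1

Key hex bytes d7 81 0b 2b 8a 47 is exactly B = 6 bytes: K' = d7 81 0b 2b 8a 47.
K' ⊕ ipad = e1 b7 3d 1d bc 71; K' ⊕ opad = 8b dd 57 77 d6 1b.
m1: inner = H(e1 b7 3d 1d bc 71 79 11 2d) = 03 d6; tag = H(8b dd 57 77 d6 1b 03 d6) = 0400 ← matches
m2: inner = H(e1 b7 3d 1d bc 71 dc 15 de) = 04 ee; tag = H(8b dd 57 77 d6 1b 04 ee) = 0419
m3: inner = H(e1 b7 3d 1d bc 71 75 6a 73) = 04 71; tag = H(8b dd 57 77 d6 1b 04 71) = 039c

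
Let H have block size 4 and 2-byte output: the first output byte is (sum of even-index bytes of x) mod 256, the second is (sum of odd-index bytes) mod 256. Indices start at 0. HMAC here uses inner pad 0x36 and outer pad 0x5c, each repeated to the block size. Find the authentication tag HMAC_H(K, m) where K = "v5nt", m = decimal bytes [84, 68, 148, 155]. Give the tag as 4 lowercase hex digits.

Key "v5nt" = 76 35 6e 74 is exactly B = 4 bytes: K' = 76 35 6e 74.
K' ⊕ ipad = 40 03 58 42.  K' ⊕ opad = 2a 69 32 28.
Inner input = (K'⊕ipad) ∥ m = 40 03 58 42 ∥ 54 44 94 9b.
Inner hash: even-index sum = 384 mod 256 = 128; odd-index sum = 292 mod 256 = 36 → 80 24.
Outer input = (K'⊕opad) ∥ inner = 2a 69 32 28 ∥ 80 24.
Outer hash (tag): even-index sum = 220 mod 256 = 220; odd-index sum = 181 mod 256 = 181 → dc b5.

dcb5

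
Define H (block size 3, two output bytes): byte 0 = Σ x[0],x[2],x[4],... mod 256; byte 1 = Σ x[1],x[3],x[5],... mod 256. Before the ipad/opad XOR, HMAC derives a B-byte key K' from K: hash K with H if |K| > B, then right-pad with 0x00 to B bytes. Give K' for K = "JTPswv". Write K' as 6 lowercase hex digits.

113d00

|K| = 6 > B = 3, so first hash the key.
H(K): even-index sum = 273 mod 256 = 17; odd-index sum = 317 mod 256 = 61 → 11 3d.
Zero-pad H(K) = 11 3d to 3 bytes: K' = 11 3d 00.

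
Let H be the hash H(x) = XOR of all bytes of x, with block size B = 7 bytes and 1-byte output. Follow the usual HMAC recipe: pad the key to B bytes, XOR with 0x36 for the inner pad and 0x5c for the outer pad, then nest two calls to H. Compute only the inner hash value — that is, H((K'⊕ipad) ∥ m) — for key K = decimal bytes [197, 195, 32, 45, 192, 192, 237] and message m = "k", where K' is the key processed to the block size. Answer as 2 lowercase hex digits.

bb

Key decimal bytes [197, 195, 32, 45, 192, 192, 237] = c5 c3 20 2d c0 c0 ed is exactly B = 7 bytes: K' = c5 c3 20 2d c0 c0 ed.
K' ⊕ ipad = f3 f5 16 1b f6 f6 db.
Inner input = f3 f5 16 1b f6 f6 db ∥ 6b.
Inner hash: XOR f3⊕f5⊕16⊕1b⊕f6⊕f6⊕db⊕6b = bb.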